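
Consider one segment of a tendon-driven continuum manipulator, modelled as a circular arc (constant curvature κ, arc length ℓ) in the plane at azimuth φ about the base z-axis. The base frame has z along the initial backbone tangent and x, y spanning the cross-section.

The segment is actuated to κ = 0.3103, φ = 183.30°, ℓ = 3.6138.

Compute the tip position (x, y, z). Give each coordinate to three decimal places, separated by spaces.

θ = κ·ℓ = 0.3103 × 3.6138 = 1.12136 rad
ρ = (1 − cos θ)/κ = (1 − 0.43446)/0.3103 = 1.82257
z = sin θ / κ = 0.90069/0.3103 = 2.90265
x = ρ cos φ = 1.82257 × cos(183.30°) = -1.81955
y = ρ sin φ = 1.82257 × sin(183.30°) = -0.10491

-1.820 -0.105 2.903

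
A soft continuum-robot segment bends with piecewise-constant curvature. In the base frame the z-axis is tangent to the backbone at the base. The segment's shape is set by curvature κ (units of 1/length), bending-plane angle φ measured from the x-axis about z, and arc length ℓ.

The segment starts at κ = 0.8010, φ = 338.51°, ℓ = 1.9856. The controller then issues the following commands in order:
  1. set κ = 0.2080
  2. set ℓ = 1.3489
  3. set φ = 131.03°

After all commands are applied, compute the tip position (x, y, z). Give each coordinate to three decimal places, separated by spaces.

-0.123 0.142 1.331

initial: κ=0.8010, φ=338.51°, ℓ=1.9856
cmd 1: set κ=0.2080 → (κ,φ,ℓ)=(0.2080,338.51°,1.9856) → tip=(0.3761,-0.1481,1.9296)
cmd 2: set ℓ=1.3489 → (κ,φ,ℓ)=(0.2080,338.51°,1.3489) → tip=(0.1749,-0.0689,1.3313)
cmd 3: set φ=131.03° → (κ,φ,ℓ)=(0.2080,131.03°,1.3489) → tip=(-0.1234,0.1418,1.3313)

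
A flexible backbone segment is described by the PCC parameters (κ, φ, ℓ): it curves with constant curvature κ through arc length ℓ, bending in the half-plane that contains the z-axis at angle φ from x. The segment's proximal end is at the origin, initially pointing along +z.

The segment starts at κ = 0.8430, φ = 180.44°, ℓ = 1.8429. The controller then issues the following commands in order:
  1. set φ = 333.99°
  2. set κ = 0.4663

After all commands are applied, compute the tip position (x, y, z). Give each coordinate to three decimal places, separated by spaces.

initial: κ=0.8430, φ=180.44°, ℓ=1.8429
cmd 1: set φ=333.99° → (κ,φ,ℓ)=(0.8430,333.99°,1.8429) → tip=(1.0477,-0.5112,1.1861)
cmd 2: set κ=0.4663 → (κ,φ,ℓ)=(0.4663,333.99°,1.8429) → tip=(0.6689,-0.3264,1.6243)

0.669 -0.326 1.624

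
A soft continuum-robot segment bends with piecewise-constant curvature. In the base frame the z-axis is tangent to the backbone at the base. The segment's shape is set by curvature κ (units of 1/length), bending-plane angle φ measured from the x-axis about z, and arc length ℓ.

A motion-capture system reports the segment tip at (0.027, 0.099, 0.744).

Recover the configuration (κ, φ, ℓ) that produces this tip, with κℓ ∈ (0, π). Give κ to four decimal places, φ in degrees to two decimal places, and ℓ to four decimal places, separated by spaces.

0.3638 74.74 0.7534

ρ = √(x²+y²) = √(0.027² + 0.099²) = 0.10262
φ = atan2(y, x) mod 360° = atan2(0.099, 0.027) = 74.7449°
|p|² = ρ² + z² = 0.10262² + 0.744² = 0.56407
κ = 2ρ / |p|² = 2×0.10262 / 0.56407 = 0.36384
θ = 2·atan2(ρ, z) = 2·atan2(0.10262, 0.744) = 0.27412 rad
ℓ = θ/κ = 0.27412/0.36384 = 0.75340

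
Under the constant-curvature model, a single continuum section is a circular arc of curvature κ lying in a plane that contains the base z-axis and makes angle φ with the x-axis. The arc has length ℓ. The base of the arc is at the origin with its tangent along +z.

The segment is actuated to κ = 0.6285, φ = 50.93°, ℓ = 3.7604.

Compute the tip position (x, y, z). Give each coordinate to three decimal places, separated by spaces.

1.717 2.115 1.117

θ = κ·ℓ = 0.6285 × 3.7604 = 2.36341 rad
ρ = (1 − cos θ)/κ = (1 − -0.71219)/0.6285 = 2.72425
z = sin θ / κ = 0.70199/0.6285 = 1.11692
x = ρ cos φ = 2.72425 × cos(50.93°) = 1.71701
y = ρ sin φ = 2.72425 × sin(50.93°) = 2.11504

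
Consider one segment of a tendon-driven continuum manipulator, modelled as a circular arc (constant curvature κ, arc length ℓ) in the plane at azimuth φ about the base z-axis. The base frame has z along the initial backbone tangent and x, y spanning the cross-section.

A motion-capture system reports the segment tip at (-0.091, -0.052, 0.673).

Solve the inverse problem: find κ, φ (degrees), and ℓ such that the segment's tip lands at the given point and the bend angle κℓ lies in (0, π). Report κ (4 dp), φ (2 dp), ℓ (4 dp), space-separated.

ρ = √(x²+y²) = √(-0.091² + -0.052²) = 0.10481
φ = atan2(y, x) mod 360° = atan2(-0.052, -0.091) = 209.7449°
|p|² = ρ² + z² = 0.10481² + 0.673² = 0.46391
κ = 2ρ / |p|² = 2×0.10481 / 0.46391 = 0.45185
θ = 2·atan2(ρ, z) = 2·atan2(0.10481, 0.673) = 0.30899 rad
ℓ = θ/κ = 0.30899/0.45185 = 0.68383

0.4518 209.74 0.6838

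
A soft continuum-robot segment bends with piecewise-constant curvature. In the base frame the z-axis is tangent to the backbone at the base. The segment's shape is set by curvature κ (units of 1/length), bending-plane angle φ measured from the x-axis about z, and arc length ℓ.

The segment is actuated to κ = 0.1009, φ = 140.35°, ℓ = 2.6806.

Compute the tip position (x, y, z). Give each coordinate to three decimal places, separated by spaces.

θ = κ·ℓ = 0.1009 × 2.6806 = 0.27047 rad
ρ = (1 − cos θ)/κ = (1 − 0.96364)/0.1009 = 0.36031
z = sin θ / κ = 0.26719/0.1009 = 2.64804
x = ρ cos φ = 0.36031 × cos(140.35°) = -0.27742
y = ρ sin φ = 0.36031 × sin(140.35°) = 0.22991

-0.277 0.230 2.648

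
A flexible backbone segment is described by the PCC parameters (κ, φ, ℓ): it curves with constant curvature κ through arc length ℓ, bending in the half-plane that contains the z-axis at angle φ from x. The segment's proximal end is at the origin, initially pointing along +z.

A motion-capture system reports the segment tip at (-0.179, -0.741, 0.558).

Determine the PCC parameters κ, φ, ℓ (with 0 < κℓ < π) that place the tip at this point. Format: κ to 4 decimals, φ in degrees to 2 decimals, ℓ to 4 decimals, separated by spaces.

ρ = √(x²+y²) = √(-0.179² + -0.741²) = 0.76231
φ = atan2(y, x) mod 360° = atan2(-0.741, -0.179) = 256.4195°
|p|² = ρ² + z² = 0.76231² + 0.558² = 0.89249
κ = 2ρ / |p|² = 2×0.76231 / 0.89249 = 1.70829
θ = 2·atan2(ρ, z) = 2·atan2(0.76231, 0.558) = 1.87785 rad
ℓ = θ/κ = 1.87785/1.70829 = 1.09926

1.7083 256.42 1.0993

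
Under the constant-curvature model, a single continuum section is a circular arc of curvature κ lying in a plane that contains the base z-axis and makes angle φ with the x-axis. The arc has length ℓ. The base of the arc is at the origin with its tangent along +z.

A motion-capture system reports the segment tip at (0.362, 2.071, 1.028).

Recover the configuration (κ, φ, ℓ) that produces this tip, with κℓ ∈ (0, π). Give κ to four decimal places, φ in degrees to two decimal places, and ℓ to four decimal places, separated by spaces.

ρ = √(x²+y²) = √(0.362² + 2.071²) = 2.10240
φ = atan2(y, x) mod 360° = atan2(2.071, 0.362) = 80.0852°
|p|² = ρ² + z² = 2.10240² + 1.028² = 5.47687
κ = 2ρ / |p|² = 2×2.10240 / 5.47687 = 0.76774
θ = 2·atan2(ρ, z) = 2·atan2(2.10240, 1.028) = 2.23203 rad
ℓ = θ/κ = 2.23203/0.76774 = 2.90728

0.7677 80.09 2.9073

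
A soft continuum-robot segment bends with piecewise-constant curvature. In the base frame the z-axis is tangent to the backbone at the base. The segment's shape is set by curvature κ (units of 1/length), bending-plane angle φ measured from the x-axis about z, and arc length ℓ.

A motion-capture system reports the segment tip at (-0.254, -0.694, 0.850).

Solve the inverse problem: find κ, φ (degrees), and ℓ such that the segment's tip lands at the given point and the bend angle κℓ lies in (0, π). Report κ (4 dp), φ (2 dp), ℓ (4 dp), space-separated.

ρ = √(x²+y²) = √(-0.254² + -0.694²) = 0.73902
φ = atan2(y, x) mod 360° = atan2(-0.694, -0.254) = 249.8977°
|p|² = ρ² + z² = 0.73902² + 0.850² = 1.26865
κ = 2ρ / |p|² = 2×0.73902 / 1.26865 = 1.16505
θ = 2·atan2(ρ, z) = 2·atan2(0.73902, 0.850) = 1.43134 rad
ℓ = θ/κ = 1.43134/1.16505 = 1.22857

1.1650 249.90 1.2286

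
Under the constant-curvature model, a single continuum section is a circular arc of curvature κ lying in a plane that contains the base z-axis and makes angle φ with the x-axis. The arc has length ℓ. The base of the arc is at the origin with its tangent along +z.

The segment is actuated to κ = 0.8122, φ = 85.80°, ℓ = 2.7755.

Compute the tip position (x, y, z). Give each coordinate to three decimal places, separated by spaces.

θ = κ·ℓ = 0.8122 × 2.7755 = 2.25426 rad
ρ = (1 − cos θ)/κ = (1 − -0.63148)/0.8122 = 2.00872
z = sin θ / κ = 0.77539/0.8122 = 0.95468
x = ρ cos φ = 2.00872 × cos(85.80°) = 0.14712
y = ρ sin φ = 2.00872 × sin(85.80°) = 2.00333

0.147 2.003 0.955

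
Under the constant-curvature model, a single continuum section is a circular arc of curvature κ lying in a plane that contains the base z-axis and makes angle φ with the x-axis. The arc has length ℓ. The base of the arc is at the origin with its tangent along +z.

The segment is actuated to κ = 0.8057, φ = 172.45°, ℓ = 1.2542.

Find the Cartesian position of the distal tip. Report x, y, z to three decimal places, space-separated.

-0.577 0.076 1.051

θ = κ·ℓ = 0.8057 × 1.2542 = 1.01051 rad
ρ = (1 − cos θ)/κ = (1 − 0.53143)/0.8057 = 0.58157
z = sin θ / κ = 0.84710/0.8057 = 1.05139
x = ρ cos φ = 0.58157 × cos(172.45°) = -0.57653
y = ρ sin φ = 0.58157 × sin(172.45°) = 0.07641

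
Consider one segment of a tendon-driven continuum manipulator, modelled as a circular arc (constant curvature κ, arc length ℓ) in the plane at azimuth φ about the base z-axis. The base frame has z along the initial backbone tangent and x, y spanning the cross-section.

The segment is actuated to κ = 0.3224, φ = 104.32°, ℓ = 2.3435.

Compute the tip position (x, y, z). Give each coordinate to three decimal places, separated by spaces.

θ = κ·ℓ = 0.3224 × 2.3435 = 0.75554 rad
ρ = (1 − cos θ)/κ = (1 − 0.72790)/0.3224 = 0.84399
z = sin θ / κ = 0.68569/0.3224 = 2.12681
x = ρ cos φ = 0.84399 × cos(104.32°) = -0.20875
y = ρ sin φ = 0.84399 × sin(104.32°) = 0.81776

-0.209 0.818 2.127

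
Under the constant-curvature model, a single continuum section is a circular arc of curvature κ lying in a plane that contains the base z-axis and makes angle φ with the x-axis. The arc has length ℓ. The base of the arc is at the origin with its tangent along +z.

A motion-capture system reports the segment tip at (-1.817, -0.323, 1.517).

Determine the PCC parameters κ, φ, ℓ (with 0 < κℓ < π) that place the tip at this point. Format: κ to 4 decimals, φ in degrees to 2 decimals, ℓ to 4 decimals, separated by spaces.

0.6467 190.08 2.7300

ρ = √(x²+y²) = √(-1.817² + -0.323²) = 1.84549
φ = atan2(y, x) mod 360° = atan2(-0.323, -1.817) = 190.0799°
|p|² = ρ² + z² = 1.84549² + 1.517² = 5.70711
κ = 2ρ / |p|² = 2×1.84549 / 5.70711 = 0.64673
θ = 2·atan2(ρ, z) = 2·atan2(1.84549, 1.517) = 1.76556 rad
ℓ = θ/κ = 1.76556/0.64673 = 2.72997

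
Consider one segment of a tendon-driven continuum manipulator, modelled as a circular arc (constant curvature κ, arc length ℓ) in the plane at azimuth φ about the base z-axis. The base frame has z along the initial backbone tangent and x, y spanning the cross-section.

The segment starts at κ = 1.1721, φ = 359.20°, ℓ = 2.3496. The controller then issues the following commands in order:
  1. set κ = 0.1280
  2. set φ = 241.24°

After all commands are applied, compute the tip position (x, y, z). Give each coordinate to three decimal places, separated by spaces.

initial: κ=1.1721, φ=359.20°, ℓ=2.3496
cmd 1: set κ=0.1280 → (κ,φ,ℓ)=(0.1280,359.20°,2.3496) → tip=(0.3506,-0.0049,2.3143)
cmd 2: set φ=241.24° → (κ,φ,ℓ)=(0.1280,241.24°,2.3496) → tip=(-0.1687,-0.3074,2.3143)

-0.169 -0.307 2.314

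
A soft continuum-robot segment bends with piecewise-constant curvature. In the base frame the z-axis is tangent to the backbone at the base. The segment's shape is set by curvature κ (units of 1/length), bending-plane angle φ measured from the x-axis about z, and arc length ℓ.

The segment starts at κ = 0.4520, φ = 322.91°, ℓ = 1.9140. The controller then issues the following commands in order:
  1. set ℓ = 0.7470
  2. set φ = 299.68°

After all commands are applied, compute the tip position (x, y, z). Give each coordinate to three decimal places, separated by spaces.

0.062 -0.109 0.733

initial: κ=0.4520, φ=322.91°, ℓ=1.9140
cmd 1: set ℓ=0.7470 → (κ,φ,ℓ)=(0.4520,322.91°,0.7470) → tip=(0.0996,-0.0753,0.7329)
cmd 2: set φ=299.68° → (κ,φ,ℓ)=(0.4520,299.68°,0.7470) → tip=(0.0619,-0.1085,0.7329)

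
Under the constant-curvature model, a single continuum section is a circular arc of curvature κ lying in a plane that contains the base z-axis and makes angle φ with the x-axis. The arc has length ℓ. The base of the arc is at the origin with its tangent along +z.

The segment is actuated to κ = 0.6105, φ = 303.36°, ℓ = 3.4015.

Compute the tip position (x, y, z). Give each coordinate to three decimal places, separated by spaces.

1.337 -2.031 1.433

θ = κ·ℓ = 0.6105 × 3.4015 = 2.07662 rad
ρ = (1 − cos θ)/κ = (1 − -0.48452)/0.6105 = 2.43165
z = sin θ / κ = 0.87478/0.6105 = 1.43289
x = ρ cos φ = 2.43165 × cos(303.36°) = 1.33716
y = ρ sin φ = 2.43165 × sin(303.36°) = -2.03099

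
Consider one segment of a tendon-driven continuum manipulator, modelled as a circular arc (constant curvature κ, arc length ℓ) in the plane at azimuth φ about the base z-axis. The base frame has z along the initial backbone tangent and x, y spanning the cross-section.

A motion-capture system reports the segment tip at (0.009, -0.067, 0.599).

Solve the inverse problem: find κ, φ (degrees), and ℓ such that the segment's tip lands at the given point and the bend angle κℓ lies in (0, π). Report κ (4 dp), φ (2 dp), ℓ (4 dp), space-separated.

ρ = √(x²+y²) = √(0.009² + -0.067²) = 0.06760
φ = atan2(y, x) mod 360° = atan2(-0.067, 0.009) = 277.6507°
|p|² = ρ² + z² = 0.06760² + 0.599² = 0.36337
κ = 2ρ / |p|² = 2×0.06760 / 0.36337 = 0.37208
θ = 2·atan2(ρ, z) = 2·atan2(0.06760, 0.599) = 0.22476 rad
ℓ = θ/κ = 0.22476/0.37208 = 0.60407

0.3721 277.65 0.6041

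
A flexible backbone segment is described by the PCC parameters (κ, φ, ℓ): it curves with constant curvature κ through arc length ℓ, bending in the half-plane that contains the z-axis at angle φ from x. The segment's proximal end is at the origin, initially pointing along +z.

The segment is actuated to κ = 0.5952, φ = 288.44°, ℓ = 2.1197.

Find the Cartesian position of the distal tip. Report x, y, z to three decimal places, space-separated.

θ = κ·ℓ = 0.5952 × 2.1197 = 1.26165 rad
ρ = (1 − cos θ)/κ = (1 − 0.30425)/0.5952 = 1.16894
z = sin θ / κ = 0.95259/0.5952 = 1.60046
x = ρ cos φ = 1.16894 × cos(288.44°) = 0.36975
y = ρ sin φ = 1.16894 × sin(288.44°) = -1.10892

0.370 -1.109 1.600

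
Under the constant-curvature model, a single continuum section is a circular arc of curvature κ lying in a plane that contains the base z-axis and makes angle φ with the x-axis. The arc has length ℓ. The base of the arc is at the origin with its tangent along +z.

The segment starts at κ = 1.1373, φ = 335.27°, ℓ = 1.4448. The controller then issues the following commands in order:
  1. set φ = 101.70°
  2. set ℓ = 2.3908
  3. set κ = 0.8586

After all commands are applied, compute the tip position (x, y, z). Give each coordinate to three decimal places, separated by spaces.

-0.346 1.669 1.032

initial: κ=1.1373, φ=335.27°, ℓ=1.4448
cmd 1: set φ=101.70° → (κ,φ,ℓ)=(1.1373,101.70°,1.4448) → tip=(-0.1912,0.9233,0.8770)
cmd 2: set ℓ=2.3908 → (κ,φ,ℓ)=(1.1373,101.70°,2.3908) → tip=(-0.3409,1.6463,0.3606)
cmd 3: set κ=0.8586 → (κ,φ,ℓ)=(0.8586,101.70°,2.3908) → tip=(-0.3457,1.6691,1.0320)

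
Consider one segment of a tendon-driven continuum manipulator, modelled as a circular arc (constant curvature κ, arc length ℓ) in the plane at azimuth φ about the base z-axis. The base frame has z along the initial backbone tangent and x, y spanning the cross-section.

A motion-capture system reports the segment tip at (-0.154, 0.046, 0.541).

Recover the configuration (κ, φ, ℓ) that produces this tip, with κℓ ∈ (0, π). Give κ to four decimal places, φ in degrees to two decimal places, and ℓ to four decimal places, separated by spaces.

ρ = √(x²+y²) = √(-0.154² + 0.046²) = 0.16072
φ = atan2(y, x) mod 360° = atan2(0.046, -0.154) = 163.3690°
|p|² = ρ² + z² = 0.16072² + 0.541² = 0.31851
κ = 2ρ / |p|² = 2×0.16072 / 0.31851 = 1.00921
θ = 2·atan2(ρ, z) = 2·atan2(0.16072, 0.541) = 0.57756 rad
ℓ = θ/κ = 0.57756/1.00921 = 0.57229

1.0092 163.37 0.5723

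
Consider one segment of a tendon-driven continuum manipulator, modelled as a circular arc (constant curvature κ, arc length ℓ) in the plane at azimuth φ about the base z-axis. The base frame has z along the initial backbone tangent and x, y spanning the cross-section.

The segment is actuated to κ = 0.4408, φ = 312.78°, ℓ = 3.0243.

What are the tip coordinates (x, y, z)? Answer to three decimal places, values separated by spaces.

θ = κ·ℓ = 0.4408 × 3.0243 = 1.33311 rad
ρ = (1 − cos θ)/κ = (1 − 0.23545)/0.4408 = 1.73445
z = sin θ / κ = 0.97189/0.4408 = 2.20482
x = ρ cos φ = 1.73445 × cos(312.78°) = 1.17801
y = ρ sin φ = 1.73445 × sin(312.78°) = -1.27303

1.178 -1.273 2.205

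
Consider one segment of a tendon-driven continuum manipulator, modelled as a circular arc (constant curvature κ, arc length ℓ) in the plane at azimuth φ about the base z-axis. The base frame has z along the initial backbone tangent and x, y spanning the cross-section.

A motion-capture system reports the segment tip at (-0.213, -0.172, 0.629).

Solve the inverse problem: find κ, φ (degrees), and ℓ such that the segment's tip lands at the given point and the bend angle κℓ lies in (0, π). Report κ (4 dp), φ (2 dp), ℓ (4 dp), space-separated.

1.1635 218.92 0.7057

ρ = √(x²+y²) = √(-0.213² + -0.172²) = 0.27378
φ = atan2(y, x) mod 360° = atan2(-0.172, -0.213) = 218.9213°
|p|² = ρ² + z² = 0.27378² + 0.629² = 0.47059
κ = 2ρ / |p|² = 2×0.27378 / 0.47059 = 1.16353
θ = 2·atan2(ρ, z) = 2·atan2(0.27378, 0.629) = 0.82105 rad
ℓ = θ/κ = 0.82105/1.16353 = 0.70565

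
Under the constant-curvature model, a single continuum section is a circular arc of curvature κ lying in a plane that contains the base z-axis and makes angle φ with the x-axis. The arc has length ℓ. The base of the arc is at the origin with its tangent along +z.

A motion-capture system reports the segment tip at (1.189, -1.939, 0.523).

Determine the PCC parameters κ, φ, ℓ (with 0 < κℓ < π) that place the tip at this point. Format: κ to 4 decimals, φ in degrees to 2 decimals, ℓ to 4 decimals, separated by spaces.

0.8352 301.52 3.2205

ρ = √(x²+y²) = √(1.189² + -1.939²) = 2.27452
φ = atan2(y, x) mod 360° = atan2(-1.939, 1.189) = 301.5167°
|p|² = ρ² + z² = 2.27452² + 0.523² = 5.44697
κ = 2ρ / |p|² = 2×2.27452 / 5.44697 = 0.83515
θ = 2·atan2(ρ, z) = 2·atan2(2.27452, 0.523) = 2.68957 rad
ℓ = θ/κ = 2.68957/0.83515 = 3.22046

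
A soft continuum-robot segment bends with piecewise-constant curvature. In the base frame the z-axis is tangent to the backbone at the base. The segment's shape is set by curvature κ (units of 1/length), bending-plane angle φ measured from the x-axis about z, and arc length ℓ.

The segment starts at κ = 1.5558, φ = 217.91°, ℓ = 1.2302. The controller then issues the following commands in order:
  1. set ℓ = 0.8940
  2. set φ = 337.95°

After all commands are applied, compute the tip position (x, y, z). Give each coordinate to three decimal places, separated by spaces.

0.489 -0.198 0.632

initial: κ=1.5558, φ=217.91°, ℓ=1.2302
cmd 1: set ℓ=0.8940 → (κ,φ,ℓ)=(1.5558,217.91°,0.8940) → tip=(-0.4164,-0.3243,0.6324)
cmd 2: set φ=337.95° → (κ,φ,ℓ)=(1.5558,337.95°,0.8940) → tip=(0.4891,-0.1981,0.6324)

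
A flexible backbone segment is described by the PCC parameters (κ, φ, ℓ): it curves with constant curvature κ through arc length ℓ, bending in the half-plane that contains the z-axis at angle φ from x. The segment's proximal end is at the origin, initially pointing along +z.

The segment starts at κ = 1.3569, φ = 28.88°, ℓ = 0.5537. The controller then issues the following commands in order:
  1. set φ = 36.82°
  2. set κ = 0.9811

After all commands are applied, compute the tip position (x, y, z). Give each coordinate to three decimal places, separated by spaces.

initial: κ=1.3569, φ=28.88°, ℓ=0.5537
cmd 1: set φ=36.82° → (κ,φ,ℓ)=(1.3569,36.82°,0.5537) → tip=(0.1588,0.1189,0.5031)
cmd 2: set κ=0.9811 → (κ,φ,ℓ)=(0.9811,36.82°,0.5537) → tip=(0.1175,0.0879,0.5269)

0.117 0.088 0.527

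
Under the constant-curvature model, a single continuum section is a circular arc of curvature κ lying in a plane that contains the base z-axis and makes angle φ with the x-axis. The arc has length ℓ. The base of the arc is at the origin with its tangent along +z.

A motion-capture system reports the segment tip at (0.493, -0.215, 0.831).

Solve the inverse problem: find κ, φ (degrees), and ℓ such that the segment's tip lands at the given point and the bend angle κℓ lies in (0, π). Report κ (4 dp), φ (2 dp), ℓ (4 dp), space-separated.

ρ = √(x²+y²) = √(0.493² + -0.215²) = 0.53784
φ = atan2(y, x) mod 360° = atan2(-0.215, 0.493) = 336.4377°
|p|² = ρ² + z² = 0.53784² + 0.831² = 0.97984
κ = 2ρ / |p|² = 2×0.53784 / 0.97984 = 1.09782
θ = 2·atan2(ρ, z) = 2·atan2(0.53784, 0.831) = 1.14884 rad
ℓ = θ/κ = 1.14884/1.09782 = 1.04647

1.0978 336.44 1.0465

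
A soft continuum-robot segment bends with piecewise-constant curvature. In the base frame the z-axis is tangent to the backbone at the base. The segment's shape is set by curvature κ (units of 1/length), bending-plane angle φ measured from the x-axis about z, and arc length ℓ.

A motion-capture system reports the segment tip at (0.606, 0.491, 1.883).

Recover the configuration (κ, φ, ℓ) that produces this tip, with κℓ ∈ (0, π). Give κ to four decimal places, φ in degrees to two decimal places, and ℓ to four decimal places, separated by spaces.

ρ = √(x²+y²) = √(0.606² + 0.491²) = 0.77995
φ = atan2(y, x) mod 360° = atan2(0.491, 0.606) = 39.0155°
|p|² = ρ² + z² = 0.77995² + 1.883² = 4.15401
κ = 2ρ / |p|² = 2×0.77995 / 4.15401 = 0.37552
θ = 2·atan2(ρ, z) = 2·atan2(0.77995, 1.883) = 0.78538 rad
ℓ = θ/κ = 0.78538/0.37552 = 2.09148

0.3755 39.02 2.0915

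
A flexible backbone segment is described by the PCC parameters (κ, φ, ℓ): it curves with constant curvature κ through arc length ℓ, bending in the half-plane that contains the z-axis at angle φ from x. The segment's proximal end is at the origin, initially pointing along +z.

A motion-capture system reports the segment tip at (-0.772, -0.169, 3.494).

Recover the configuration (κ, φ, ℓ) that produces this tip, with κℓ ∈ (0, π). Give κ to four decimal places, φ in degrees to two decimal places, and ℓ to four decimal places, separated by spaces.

0.1232 192.35 3.6120

ρ = √(x²+y²) = √(-0.772² + -0.169²) = 0.79028
φ = atan2(y, x) mod 360° = atan2(-0.169, -0.772) = 192.3479°
|p|² = ρ² + z² = 0.79028² + 3.494² = 12.83258
κ = 2ρ / |p|² = 2×0.79028 / 12.83258 = 0.12317
θ = 2·atan2(ρ, z) = 2·atan2(0.79028, 3.494) = 0.44488 rad
ℓ = θ/κ = 0.44488/0.12317 = 3.61197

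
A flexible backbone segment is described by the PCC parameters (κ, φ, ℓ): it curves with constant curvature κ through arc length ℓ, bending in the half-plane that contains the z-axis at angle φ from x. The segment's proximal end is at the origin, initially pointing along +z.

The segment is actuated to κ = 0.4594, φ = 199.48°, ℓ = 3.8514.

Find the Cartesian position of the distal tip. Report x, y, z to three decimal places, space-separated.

θ = κ·ℓ = 0.4594 × 3.8514 = 1.76933 rad
ρ = (1 − cos θ)/κ = (1 − -0.19724)/0.4594 = 2.60608
z = sin θ / κ = 0.98036/0.4594 = 2.13399
x = ρ cos φ = 2.60608 × cos(199.48°) = -2.45691
y = ρ sin φ = 2.60608 × sin(199.48°) = -0.86907

-2.457 -0.869 2.134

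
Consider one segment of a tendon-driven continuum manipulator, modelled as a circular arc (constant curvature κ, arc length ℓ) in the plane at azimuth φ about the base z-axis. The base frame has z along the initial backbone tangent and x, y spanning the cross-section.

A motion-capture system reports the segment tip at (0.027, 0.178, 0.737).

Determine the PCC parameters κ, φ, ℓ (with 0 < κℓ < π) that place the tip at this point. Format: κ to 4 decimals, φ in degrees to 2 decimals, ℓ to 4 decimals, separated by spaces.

0.6256 81.37 0.7660

ρ = √(x²+y²) = √(0.027² + 0.178²) = 0.18004
φ = atan2(y, x) mod 360° = atan2(0.178, 0.027) = 81.3748°
|p|² = ρ² + z² = 0.18004² + 0.737² = 0.57558
κ = 2ρ / |p|² = 2×0.18004 / 0.57558 = 0.62558
θ = 2·atan2(ρ, z) = 2·atan2(0.18004, 0.737) = 0.47918 rad
ℓ = θ/κ = 0.47918/0.62558 = 0.76598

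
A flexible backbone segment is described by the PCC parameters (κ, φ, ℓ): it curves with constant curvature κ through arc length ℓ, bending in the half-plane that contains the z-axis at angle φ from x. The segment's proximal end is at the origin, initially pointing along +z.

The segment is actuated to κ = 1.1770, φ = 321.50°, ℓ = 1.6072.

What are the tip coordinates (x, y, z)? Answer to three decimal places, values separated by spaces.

θ = κ·ℓ = 1.1770 × 1.6072 = 1.89167 rad
ρ = (1 − cos θ)/κ = (1 − -0.31540)/1.1770 = 1.11759
z = sin θ / κ = 0.94896/1.1770 = 0.80625
x = ρ cos φ = 1.11759 × cos(321.50°) = 0.87463
y = ρ sin φ = 1.11759 × sin(321.50°) = -0.69571

0.875 -0.696 0.806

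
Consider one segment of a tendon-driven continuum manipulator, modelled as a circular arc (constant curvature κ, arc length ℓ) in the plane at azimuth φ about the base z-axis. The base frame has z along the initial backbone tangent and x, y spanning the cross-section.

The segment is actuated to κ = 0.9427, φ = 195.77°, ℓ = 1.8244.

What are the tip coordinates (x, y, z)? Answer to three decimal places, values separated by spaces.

θ = κ·ℓ = 0.9427 × 1.8244 = 1.71986 rad
ρ = (1 − cos θ)/κ = (1 − -0.14851)/0.9427 = 1.21832
z = sin θ / κ = 0.98891/0.9427 = 1.04902
x = ρ cos φ = 1.21832 × cos(195.77°) = -1.17247
y = ρ sin φ = 1.21832 × sin(195.77°) = -0.33111

-1.172 -0.331 1.049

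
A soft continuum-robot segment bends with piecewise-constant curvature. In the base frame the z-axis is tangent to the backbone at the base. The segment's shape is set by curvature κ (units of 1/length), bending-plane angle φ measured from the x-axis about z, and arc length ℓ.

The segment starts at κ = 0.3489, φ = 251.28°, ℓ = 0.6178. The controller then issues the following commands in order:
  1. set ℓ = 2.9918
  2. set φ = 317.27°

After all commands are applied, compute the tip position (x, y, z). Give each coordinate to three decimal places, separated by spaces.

1.047 -0.967 2.477

initial: κ=0.3489, φ=251.28°, ℓ=0.6178
cmd 1: set ℓ=2.9918 → (κ,φ,ℓ)=(0.3489,251.28°,2.9918) → tip=(-0.4573,-1.3494,2.4773)
cmd 2: set φ=317.27° → (κ,φ,ℓ)=(0.3489,317.27°,2.9918) → tip=(1.0466,-0.9668,2.4773)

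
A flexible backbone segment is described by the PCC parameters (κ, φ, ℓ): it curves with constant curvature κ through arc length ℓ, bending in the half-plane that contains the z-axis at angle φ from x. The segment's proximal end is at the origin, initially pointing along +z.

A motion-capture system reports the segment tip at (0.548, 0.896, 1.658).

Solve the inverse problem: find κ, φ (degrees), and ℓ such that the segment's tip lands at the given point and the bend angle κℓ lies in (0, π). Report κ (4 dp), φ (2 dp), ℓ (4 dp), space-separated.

ρ = √(x²+y²) = √(0.548² + 0.896²) = 1.05030
φ = atan2(y, x) mod 360° = atan2(0.896, 0.548) = 58.5497°
|p|² = ρ² + z² = 1.05030² + 1.658² = 3.85208
κ = 2ρ / |p|² = 2×1.05030 / 3.85208 = 0.54531
θ = 2·atan2(ρ, z) = 2·atan2(1.05030, 1.658) = 1.12934 rad
ℓ = θ/κ = 1.12934/0.54531 = 2.07099

0.5453 58.55 2.0710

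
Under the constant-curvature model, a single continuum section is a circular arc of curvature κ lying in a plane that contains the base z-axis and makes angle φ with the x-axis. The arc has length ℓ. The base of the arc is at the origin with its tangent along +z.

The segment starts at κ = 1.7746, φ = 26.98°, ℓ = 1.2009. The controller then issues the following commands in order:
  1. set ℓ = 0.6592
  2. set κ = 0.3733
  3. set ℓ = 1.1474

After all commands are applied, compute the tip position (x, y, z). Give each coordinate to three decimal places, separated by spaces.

initial: κ=1.7746, φ=26.98°, ℓ=1.2009
cmd 1: set ℓ=0.6592 → (κ,φ,ℓ)=(1.7746,26.98°,0.6592) → tip=(0.3062,0.1559,0.5188)
cmd 2: set κ=0.3733 → (κ,φ,ℓ)=(0.3733,26.98°,0.6592) → tip=(0.0719,0.0366,0.6526)
cmd 3: set ℓ=1.1474 → (κ,φ,ℓ)=(0.3733,26.98°,1.1474) → tip=(0.2157,0.1098,1.1126)

0.216 0.110 1.113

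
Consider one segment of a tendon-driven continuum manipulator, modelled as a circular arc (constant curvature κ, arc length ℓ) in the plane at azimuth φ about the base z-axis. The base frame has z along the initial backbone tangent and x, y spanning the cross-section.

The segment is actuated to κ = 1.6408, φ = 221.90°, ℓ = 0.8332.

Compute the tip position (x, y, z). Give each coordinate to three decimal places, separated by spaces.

θ = κ·ℓ = 1.6408 × 0.8332 = 1.36711 rad
ρ = (1 − cos θ)/κ = (1 − 0.20228)/1.6408 = 0.48618
z = sin θ / κ = 0.97933/1.6408 = 0.59686
x = ρ cos φ = 0.48618 × cos(221.90°) = -0.36187
y = ρ sin φ = 0.48618 × sin(221.90°) = -0.32469

-0.362 -0.325 0.597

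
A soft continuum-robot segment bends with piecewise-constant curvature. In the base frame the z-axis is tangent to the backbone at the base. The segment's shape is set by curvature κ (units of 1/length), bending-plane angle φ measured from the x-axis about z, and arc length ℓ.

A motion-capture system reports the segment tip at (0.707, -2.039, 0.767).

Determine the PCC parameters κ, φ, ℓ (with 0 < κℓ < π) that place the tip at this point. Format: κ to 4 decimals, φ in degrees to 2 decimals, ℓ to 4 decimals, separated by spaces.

ρ = √(x²+y²) = √(0.707² + -2.039²) = 2.15809
φ = atan2(y, x) mod 360° = atan2(-2.039, 0.707) = 289.1234°
|p|² = ρ² + z² = 2.15809² + 0.767² = 5.24566
κ = 2ρ / |p|² = 2×2.15809 / 5.24566 = 0.82281
θ = 2·atan2(ρ, z) = 2·atan2(2.15809, 0.767) = 2.45863 rad
ℓ = θ/κ = 2.45863/0.82281 = 2.98808

0.8228 289.12 2.9881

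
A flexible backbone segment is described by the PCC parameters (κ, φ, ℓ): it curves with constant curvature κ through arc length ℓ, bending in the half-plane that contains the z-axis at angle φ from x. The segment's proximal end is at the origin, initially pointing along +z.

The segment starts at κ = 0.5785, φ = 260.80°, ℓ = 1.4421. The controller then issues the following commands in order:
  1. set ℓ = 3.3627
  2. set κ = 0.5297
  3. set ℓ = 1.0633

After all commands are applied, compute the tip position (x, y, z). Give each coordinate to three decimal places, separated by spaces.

initial: κ=0.5785, φ=260.80°, ℓ=1.4421
cmd 1: set ℓ=3.3627 → (κ,φ,ℓ)=(0.5785,260.80°,3.3627) → tip=(-0.3775,-2.3306,1.6088)
cmd 2: set κ=0.5297 → (κ,φ,ℓ)=(0.5297,260.80°,3.3627) → tip=(-0.3649,-2.2528,1.8462)
cmd 3: set ℓ=1.0633 → (κ,φ,ℓ)=(0.5297,260.80°,1.0633) → tip=(-0.0466,-0.2879,1.0080)

-0.047 -0.288 1.008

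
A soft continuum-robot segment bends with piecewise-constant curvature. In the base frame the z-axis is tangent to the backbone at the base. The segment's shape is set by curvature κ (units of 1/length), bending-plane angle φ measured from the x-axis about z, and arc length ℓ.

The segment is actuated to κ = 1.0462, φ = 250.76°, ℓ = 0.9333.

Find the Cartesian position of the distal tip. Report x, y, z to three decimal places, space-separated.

-0.139 -0.397 0.792

θ = κ·ℓ = 1.0462 × 0.9333 = 0.97642 rad
ρ = (1 − cos θ)/κ = (1 − 0.55999)/1.0462 = 0.42058
z = sin θ / κ = 0.82850/1.0462 = 0.79191
x = ρ cos φ = 0.42058 × cos(250.76°) = -0.13859
y = ρ sin φ = 0.42058 × sin(250.76°) = -0.39709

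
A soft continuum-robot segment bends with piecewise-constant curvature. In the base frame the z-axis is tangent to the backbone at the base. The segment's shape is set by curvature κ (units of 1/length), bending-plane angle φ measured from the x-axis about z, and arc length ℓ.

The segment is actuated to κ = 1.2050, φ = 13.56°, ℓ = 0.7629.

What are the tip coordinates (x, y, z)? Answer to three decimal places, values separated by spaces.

θ = κ·ℓ = 1.2050 × 0.7629 = 0.91929 rad
ρ = (1 − cos θ)/κ = (1 − 0.60638)/1.2050 = 0.32665
z = sin θ / κ = 0.79517/1.2050 = 0.65990
x = ρ cos φ = 0.32665 × cos(13.56°) = 0.31755
y = ρ sin φ = 0.32665 × sin(13.56°) = 0.07659

0.318 0.077 0.660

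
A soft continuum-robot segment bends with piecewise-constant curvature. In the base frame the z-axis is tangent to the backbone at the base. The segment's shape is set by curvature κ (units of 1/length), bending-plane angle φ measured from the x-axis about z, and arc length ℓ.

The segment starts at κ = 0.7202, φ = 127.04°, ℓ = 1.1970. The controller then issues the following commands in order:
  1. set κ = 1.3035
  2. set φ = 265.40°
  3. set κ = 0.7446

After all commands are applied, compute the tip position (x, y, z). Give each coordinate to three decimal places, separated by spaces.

-0.040 -0.497 1.045

initial: κ=0.7202, φ=127.04°, ℓ=1.1970
cmd 1: set κ=1.3035 → (κ,φ,ℓ)=(1.3035,127.04°,1.1970) → tip=(-0.4573,0.6059,0.7671)
cmd 2: set φ=265.40° → (κ,φ,ℓ)=(1.3035,265.40°,1.1970) → tip=(-0.0609,-0.7567,0.7671)
cmd 3: set κ=0.7446 → (κ,φ,ℓ)=(0.7446,265.40°,1.1970) → tip=(-0.0400,-0.4974,1.0447)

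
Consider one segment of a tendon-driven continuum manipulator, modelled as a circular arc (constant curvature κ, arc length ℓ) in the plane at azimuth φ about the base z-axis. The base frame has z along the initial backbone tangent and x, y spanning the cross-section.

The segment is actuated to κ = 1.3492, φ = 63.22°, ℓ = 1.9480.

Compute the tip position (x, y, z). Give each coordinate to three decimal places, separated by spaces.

θ = κ·ℓ = 1.3492 × 1.9480 = 2.62824 rad
ρ = (1 − cos θ)/κ = (1 − -0.87110)/1.3492 = 1.38682
z = sin θ / κ = 0.49110/1.3492 = 0.36399
x = ρ cos φ = 1.38682 × cos(63.22°) = 0.62486
y = ρ sin φ = 1.38682 × sin(63.22°) = 1.23808

0.625 1.238 0.364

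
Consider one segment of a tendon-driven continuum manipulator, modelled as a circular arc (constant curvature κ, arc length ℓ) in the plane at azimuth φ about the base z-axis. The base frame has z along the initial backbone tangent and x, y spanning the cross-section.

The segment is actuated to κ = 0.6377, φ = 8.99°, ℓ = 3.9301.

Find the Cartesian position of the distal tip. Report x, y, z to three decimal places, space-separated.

θ = κ·ℓ = 0.6377 × 3.9301 = 2.50622 rad
ρ = (1 − cos θ)/κ = (1 − -0.80485)/0.6377 = 2.83025
z = sin θ / κ = 0.59347/0.6377 = 0.93065
x = ρ cos φ = 2.83025 × cos(8.99°) = 2.79549
y = ρ sin φ = 2.83025 × sin(8.99°) = 0.44226

2.795 0.442 0.931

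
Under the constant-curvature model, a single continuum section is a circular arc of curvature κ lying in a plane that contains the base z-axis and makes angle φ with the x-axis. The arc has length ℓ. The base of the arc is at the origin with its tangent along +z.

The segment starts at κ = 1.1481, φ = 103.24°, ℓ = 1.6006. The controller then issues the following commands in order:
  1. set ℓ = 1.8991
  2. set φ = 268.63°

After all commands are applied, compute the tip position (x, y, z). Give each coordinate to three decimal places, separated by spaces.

initial: κ=1.1481, φ=103.24°, ℓ=1.6006
cmd 1: set ℓ=1.8991 → (κ,φ,ℓ)=(1.1481,103.24°,1.8991) → tip=(-0.3137,1.3333,0.7141)
cmd 2: set φ=268.63° → (κ,φ,ℓ)=(1.1481,268.63°,1.8991) → tip=(-0.0327,-1.3693,0.7141)

-0.033 -1.369 0.714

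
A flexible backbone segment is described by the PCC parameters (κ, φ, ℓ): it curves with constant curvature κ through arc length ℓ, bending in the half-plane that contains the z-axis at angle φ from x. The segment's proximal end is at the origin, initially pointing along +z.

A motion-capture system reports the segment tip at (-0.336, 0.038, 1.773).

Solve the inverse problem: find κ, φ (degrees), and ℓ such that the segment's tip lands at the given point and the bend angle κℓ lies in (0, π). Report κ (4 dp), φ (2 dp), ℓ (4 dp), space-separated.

ρ = √(x²+y²) = √(-0.336² + 0.038²) = 0.33814
φ = atan2(y, x) mod 360° = atan2(0.038, -0.336) = 173.5475°
|p|² = ρ² + z² = 0.33814² + 1.773² = 3.25787
κ = 2ρ / |p|² = 2×0.33814 / 3.25787 = 0.20758
θ = 2·atan2(ρ, z) = 2·atan2(0.33814, 1.773) = 0.37691 rad
ℓ = θ/κ = 0.37691/0.20758 = 1.81569

0.2076 173.55 1.8157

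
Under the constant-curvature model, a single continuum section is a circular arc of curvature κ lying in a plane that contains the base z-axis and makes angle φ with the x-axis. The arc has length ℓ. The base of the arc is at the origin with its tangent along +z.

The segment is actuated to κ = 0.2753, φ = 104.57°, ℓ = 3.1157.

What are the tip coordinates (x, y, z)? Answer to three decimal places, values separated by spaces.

θ = κ·ℓ = 0.2753 × 3.1157 = 0.85775 rad
ρ = (1 − cos θ)/κ = (1 − 0.65414)/0.2753 = 1.25630
z = sin θ / κ = 0.75637/0.2753 = 2.74745
x = ρ cos φ = 1.25630 × cos(104.57°) = -0.31604
y = ρ sin φ = 1.25630 × sin(104.57°) = 1.21590

-0.316 1.216 2.747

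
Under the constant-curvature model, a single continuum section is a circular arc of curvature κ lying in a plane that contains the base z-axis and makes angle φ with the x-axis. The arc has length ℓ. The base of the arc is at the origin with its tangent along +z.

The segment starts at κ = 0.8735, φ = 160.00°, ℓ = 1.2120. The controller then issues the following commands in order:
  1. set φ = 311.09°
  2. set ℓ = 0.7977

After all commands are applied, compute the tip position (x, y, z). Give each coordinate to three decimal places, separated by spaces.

initial: κ=0.8735, φ=160.00°, ℓ=1.2120
cmd 1: set φ=311.09° → (κ,φ,ℓ)=(0.8735,311.09°,1.2120) → tip=(0.3837,-0.4400,0.9980)
cmd 2: set ℓ=0.7977 → (κ,φ,ℓ)=(0.8735,311.09°,0.7977) → tip=(0.1754,-0.2011,0.7347)

0.175 -0.201 0.735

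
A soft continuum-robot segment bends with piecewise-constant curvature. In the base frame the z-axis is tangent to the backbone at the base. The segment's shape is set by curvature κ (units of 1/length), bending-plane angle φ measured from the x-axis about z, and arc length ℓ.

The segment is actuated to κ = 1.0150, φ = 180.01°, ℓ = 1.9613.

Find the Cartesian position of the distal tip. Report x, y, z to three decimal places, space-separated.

θ = κ·ℓ = 1.0150 × 1.9613 = 1.99072 rad
ρ = (1 − cos θ)/κ = (1 − -0.40769)/1.0150 = 1.38689
z = sin θ / κ = 0.91312/1.0150 = 0.89963
x = ρ cos φ = 1.38689 × cos(180.01°) = -1.38689
y = ρ sin φ = 1.38689 × sin(180.01°) = -0.00024

-1.387 -0.000 0.900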